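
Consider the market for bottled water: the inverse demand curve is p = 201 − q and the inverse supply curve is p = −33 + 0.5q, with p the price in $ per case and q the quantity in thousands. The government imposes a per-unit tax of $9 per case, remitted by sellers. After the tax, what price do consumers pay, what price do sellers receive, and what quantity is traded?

Consumers pay $51; sellers receive $42; quantity = 150.

Rewrite in direct form: qd = 201 − p and qs = 2p + 66.
Before the tax: set 201 − p = 2p + 66 → p* = $45, q* = 156.
With the tax collected from sellers, supply shifts: qs = 2(p − 9) + 66.
New equilibrium: consumers pay $51, sellers receive $42, q = 150. (Wedge: pb − ps = 9.)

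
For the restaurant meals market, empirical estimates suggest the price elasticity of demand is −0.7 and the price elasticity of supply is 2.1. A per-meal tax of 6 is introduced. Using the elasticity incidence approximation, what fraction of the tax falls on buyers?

Buyers' share ≈ 0.75.

Incidence ratio: buyers' share ≈ εs / (εs + |εd|) = 2.1 / (2.1 + 0.7) = 0.75.
Supply is the more elastic side, so buyers bear the larger share.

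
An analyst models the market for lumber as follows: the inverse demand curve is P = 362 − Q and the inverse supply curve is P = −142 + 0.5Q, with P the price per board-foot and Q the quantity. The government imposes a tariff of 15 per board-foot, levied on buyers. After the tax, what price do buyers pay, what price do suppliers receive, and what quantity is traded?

Buyers pay 36; suppliers receive 21; quantity = 326.

Inverting to Q(P) form: Qd = 362 − P; Qs = 2P + 284.
Before the tax: set 362 − P = 2P + 284 → P* = 26, Q* = 336.
With the tax collected from buyers, demand (in seller-price terms) shifts: Qd = 362 − (P + 15).
Solving gives Q = 326 with buyers paying 36 and suppliers receiving 21 (the 15 wedge).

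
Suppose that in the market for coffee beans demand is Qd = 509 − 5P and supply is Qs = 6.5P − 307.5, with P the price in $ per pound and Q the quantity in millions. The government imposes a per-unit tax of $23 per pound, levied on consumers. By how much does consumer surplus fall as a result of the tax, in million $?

Consumer surplus falls by $1579.5 million.

Before the tax: set 509 − 5P = 6.5P − 307.5 → P* = $71, Q* = 154.
With the tax collected from consumers, demand (in seller-price terms) shifts: Qd = 509 − 5(P + 23).
New equilibrium: consumers pay $84, sellers receive $61, Q = 89. (Wedge: Pb − Ps = 23.)
ΔCS is the trapezoid between Q = 89 and Q = 154 of height $13: ½ · (154 + 89) · 13 = $1579.5.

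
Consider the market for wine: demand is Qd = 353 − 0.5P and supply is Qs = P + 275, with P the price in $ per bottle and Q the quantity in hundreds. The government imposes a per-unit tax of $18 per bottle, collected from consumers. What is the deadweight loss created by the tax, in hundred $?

Deadweight loss = $54 hundred.

Before the tax: set 353 − 0.5P = P + 275 → P* = $52, Q* = 327.
With the tax collected from consumers, demand (in seller-price terms) shifts: Qd = 353 − 0.5(P + 18).
New equilibrium: consumers pay $64, suppliers receive $46, Q = 321. (Wedge: Pb − Ps = 18.)
Quantity falls by |ΔQ| = |327 − 321| = 6.
DWL = ½ · t · |ΔQ| = ½ · 18 · 6 = $54.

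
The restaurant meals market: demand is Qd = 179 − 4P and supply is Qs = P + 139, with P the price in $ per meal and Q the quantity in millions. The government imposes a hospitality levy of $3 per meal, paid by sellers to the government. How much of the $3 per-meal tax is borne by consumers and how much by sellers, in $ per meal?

Without the tax, 179 − 4P = P + 139 gives 5P = 40, so P* = $8 and Q* = 147.
With the tax collected from sellers, supply shifts: Qs = (P − 3) + 139.
Solving gives Q = 144.6 with consumers paying $8.6 and sellers receiving $5.6 (the $3 wedge).
Burden on consumers: $0.6; on sellers: $2.4. (They sum to $3.)

Consumers bear $0.6 per meal; sellers bear $2.4 per meal.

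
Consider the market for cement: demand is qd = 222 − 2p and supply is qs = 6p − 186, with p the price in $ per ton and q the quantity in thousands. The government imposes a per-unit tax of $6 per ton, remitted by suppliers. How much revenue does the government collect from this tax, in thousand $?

Tax revenue = $666 thousand.

Without the tax, 222 − 2p = 6p − 186 gives 8p = 408, so p* = $51 and q* = 120.
With the tax collected from suppliers, supply shifts: qs = 6(p − 6) − 186.
New equilibrium: consumers pay $55.5, suppliers receive $49.5, q = 111. (Wedge: pb − ps = 6.)
Revenue = t · Q = 6 · 111 = $666.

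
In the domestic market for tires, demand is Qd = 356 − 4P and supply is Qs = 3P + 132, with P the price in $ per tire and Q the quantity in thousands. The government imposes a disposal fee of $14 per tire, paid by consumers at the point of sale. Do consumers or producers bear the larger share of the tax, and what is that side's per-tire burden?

Before the tax: set 356 − 4P = 3P + 132 → P* = $32, Q* = 228.
With the tax collected from consumers, demand (in seller-price terms) shifts: Qd = 356 − 4(P + 14).
Solving gives Q = 204 with consumers paying $38 and producers receiving $24 (the $14 wedge).
Per-tire burden: consumers $6, producers $8.
Producers take the larger share because supply is less price-elastic here (demand slope 4 vs supply slope 3).

Producers bear the larger share: $8 per tire.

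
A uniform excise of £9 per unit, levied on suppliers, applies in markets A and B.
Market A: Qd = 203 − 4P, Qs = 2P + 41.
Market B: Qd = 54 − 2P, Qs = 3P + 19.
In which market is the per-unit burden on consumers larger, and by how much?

Market A: pre-tax P* = £27, Q* = 95; post-tax Q = 83; per-unit burden on consumers = £3.
Market B: pre-tax P* = £7, Q* = 40; post-tax Q = 29.2; per-unit burden on consumers = £5.4.
Difference: £3 vs £5.4 → market B is larger by £2.4.

Market B, by £2.4.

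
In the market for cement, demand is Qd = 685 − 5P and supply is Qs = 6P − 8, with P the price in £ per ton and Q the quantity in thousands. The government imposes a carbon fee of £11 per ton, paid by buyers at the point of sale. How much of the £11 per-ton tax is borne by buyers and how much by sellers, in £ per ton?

Buyers bear £6 per ton; sellers bear £5 per ton.

Without the tax, 685 − 5P = 6P − 8 gives 11P = 693, so P* = £63 and Q* = 370.
With the tax collected from buyers, demand (in seller-price terms) shifts: Qd = 685 − 5(P + 11).
New equilibrium: buyers pay £69, sellers receive £58, Q = 340. (Wedge: Pb − Ps = 11.)
Burden on buyers: £6; on sellers: £5. (They sum to £11.)
The less price-elastic side of the market bears the larger share of a per-unit tax.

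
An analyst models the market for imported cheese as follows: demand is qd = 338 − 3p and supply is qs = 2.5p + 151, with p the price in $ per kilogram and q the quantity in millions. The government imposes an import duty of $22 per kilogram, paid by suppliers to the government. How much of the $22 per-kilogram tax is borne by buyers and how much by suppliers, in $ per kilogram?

Buyers bear $10 per kilogram; suppliers bear $12 per kilogram.

Before the tax: set 338 − 3p = 2.5p + 151 → p* = $34, q* = 236.
With the tax collected from suppliers, supply shifts: qs = 2.5(p − 22) + 151.
New equilibrium: buyers pay $44, suppliers receive $22, q = 206. (Wedge: pb − ps = 22.)
Burden on buyers: $10; on suppliers: $12. (They sum to $22.)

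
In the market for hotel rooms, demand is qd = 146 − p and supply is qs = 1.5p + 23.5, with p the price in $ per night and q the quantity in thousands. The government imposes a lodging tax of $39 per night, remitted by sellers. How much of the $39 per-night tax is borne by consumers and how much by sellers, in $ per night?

Before the tax: set 146 − p = 1.5p + 23.5 → p* = $49, q* = 97.
With the tax collected from sellers, supply shifts: qs = 1.5(p − 39) + 23.5.
New equilibrium: consumers pay $72.4, sellers receive $33.4, q = 73.6. (Wedge: pb − ps = 39.)
Burden on consumers: $23.4; on sellers: $15.6. (They sum to $39.)

Consumers bear $23.4 per night; sellers bear $15.6 per night.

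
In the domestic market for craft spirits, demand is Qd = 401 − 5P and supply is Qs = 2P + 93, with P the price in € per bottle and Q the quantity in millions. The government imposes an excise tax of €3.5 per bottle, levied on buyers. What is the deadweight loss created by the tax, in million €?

Before the tax: set 401 − 5P = 2P + 93 → P* = €44, Q* = 181.
With the tax collected from buyers, demand (in seller-price terms) shifts: Qd = 401 − 5(P + 3.5).
New equilibrium: buyers pay €45, producers receive €41.5, Q = 176. (Wedge: Pb − Ps = 3.5.)
Quantity falls by |ΔQ| = |181 − 176| = 5.
DWL = ½ · t · |ΔQ| = ½ · 3.5 · 5 = €8.75.

Deadweight loss = €8.75 million.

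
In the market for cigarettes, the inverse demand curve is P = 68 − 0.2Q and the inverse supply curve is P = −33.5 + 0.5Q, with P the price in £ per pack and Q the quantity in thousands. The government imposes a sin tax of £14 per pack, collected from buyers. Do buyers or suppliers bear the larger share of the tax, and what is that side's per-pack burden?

Suppliers bear the larger share: £10 per pack.

Rewrite in direct form: Qd = 340 − 5P and Qs = 2P + 67.
Without the tax, 340 − 5P = 2P + 67 gives 7P = 273, so P* = £39 and Q* = 145.
With the tax collected from buyers, demand (in seller-price terms) shifts: Qd = 340 − 5(P + 14).
Solving gives Q = 125 with buyers paying £43 and suppliers receiving £29 (the £14 wedge).
Per-pack burden: buyers £4, suppliers £10.
Suppliers take the larger share because supply is less price-elastic here (demand slope 5 vs supply slope 2).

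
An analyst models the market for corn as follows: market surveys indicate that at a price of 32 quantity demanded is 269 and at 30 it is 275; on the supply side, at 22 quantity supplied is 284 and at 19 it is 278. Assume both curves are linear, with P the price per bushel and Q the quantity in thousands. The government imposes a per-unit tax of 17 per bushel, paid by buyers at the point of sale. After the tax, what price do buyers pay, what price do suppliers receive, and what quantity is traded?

Demand slope: (275 − 269)/(30 − 32) = -3, so Qd = 365 − 3P.
Supply slope: (278 − 284)/(19 − 22) = 2, so Qs = 2P + 240.
Before the tax: set 365 − 3P = 2P + 240 → P* = 25, Q* = 290.
With the tax collected from buyers, demand (in seller-price terms) shifts: Qd = 365 − 3(P + 17).
Solving gives Q = 269.6 with buyers paying 31.8 and suppliers receiving 14.8 (the 17 wedge).
The less price-elastic side of the market bears the larger share of a per-unit tax.

Buyers pay 31.8; suppliers receive 14.8; quantity = 269.6.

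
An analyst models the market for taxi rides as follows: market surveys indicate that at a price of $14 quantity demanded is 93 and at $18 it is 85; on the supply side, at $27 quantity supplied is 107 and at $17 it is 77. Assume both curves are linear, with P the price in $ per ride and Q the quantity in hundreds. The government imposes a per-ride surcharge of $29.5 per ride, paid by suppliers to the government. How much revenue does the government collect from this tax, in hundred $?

Demand slope: (85 − 93)/(18 − 14) = -2, so Qd = 121 − 2P.
Supply slope: (77 − 107)/(17 − 27) = 3, so Qs = 3P + 26.
Before the tax: set 121 − 2P = 3P + 26 → P* = $19, Q* = 83.
With the tax collected from suppliers, supply shifts: Qs = 3(P − 29.5) + 26.
New equilibrium: buyers pay $36.7, suppliers receive $7.2, Q = 47.6. (Wedge: Pb − Ps = 29.5.)
Revenue = t · Q = 29.5 · 47.6 = $1404.2.

Tax revenue = $1404.2 hundred.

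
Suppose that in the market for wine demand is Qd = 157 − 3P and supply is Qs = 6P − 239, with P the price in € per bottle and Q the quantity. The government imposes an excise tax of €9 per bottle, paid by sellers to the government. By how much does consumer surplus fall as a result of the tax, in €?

Consumer surplus falls by €96.

Before the tax: set 157 − 3P = 6P − 239 → P* = €44, Q* = 25.
With the tax collected from sellers, supply shifts: Qs = 6(P − 9) − 239.
Solving gives Q = 7 with consumers paying €50 and sellers receiving €41 (the €9 wedge).
ΔCS is the trapezoid between Q = 7 and Q = 25 of height €6: ½ · (25 + 7) · 6 = €96.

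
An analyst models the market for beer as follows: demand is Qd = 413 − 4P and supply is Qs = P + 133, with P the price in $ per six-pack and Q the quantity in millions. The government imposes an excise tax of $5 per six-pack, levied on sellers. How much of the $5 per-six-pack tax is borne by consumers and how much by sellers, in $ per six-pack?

Consumers bear $1 per six-pack; sellers bear $4 per six-pack.

Without the tax, 413 − 4P = P + 133 gives 5P = 280, so P* = $56 and Q* = 189.
With the tax collected from sellers, supply shifts: Qs = (P − 5) + 133.
New equilibrium: consumers pay $57, sellers receive $52, Q = 185. (Wedge: Pb − Ps = 5.)
Burden on consumers: $1; on sellers: $4. (They sum to $5.)
The less price-elastic side of the market bears the larger share of a per-unit tax.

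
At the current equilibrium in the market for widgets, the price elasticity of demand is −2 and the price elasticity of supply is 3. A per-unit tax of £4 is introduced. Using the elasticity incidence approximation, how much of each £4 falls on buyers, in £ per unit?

Incidence ratio: buyers' share ≈ εs / (εs + |εd|) = 3 / (3 + 2) = 0.6.
So buyers bear ≈ 0.6 × £4 = £2.4; sellers bear £1.6.

Buyers bear ≈ £2.4 per unit.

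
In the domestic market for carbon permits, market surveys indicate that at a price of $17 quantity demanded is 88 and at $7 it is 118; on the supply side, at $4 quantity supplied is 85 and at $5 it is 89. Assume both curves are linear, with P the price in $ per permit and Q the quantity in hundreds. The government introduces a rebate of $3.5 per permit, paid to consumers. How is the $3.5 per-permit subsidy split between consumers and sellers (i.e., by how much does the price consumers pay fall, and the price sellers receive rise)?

Consumers gain $2 per permit; sellers gain $1.5 per permit.

Demand slope: (118 − 88)/(7 − 17) = -3, so Qd = 139 − 3P.
Supply slope: (89 − 85)/(5 − 4) = 4, so Qs = 4P + 69.
Without the subsidy, 139 − 3P = 4P + 69 gives 7P = 70, so P* = $10 and Q* = 109.
With a per-unit subsidy paid to consumers, each effectively pays P − 3.5, so demand becomes Qd = 139 − 3(P − 3.5).
Solving gives Q = 115 with consumers paying $8 and sellers receiving $11.5 (the $3.5 wedge).
Gain to consumers: $2; to sellers: $1.5. (They sum to $3.5.)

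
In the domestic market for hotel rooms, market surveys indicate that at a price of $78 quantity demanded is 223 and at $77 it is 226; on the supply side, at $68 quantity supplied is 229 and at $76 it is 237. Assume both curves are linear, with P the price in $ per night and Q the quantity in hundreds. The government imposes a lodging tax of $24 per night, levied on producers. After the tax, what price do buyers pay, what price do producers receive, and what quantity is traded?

Demand slope: (226 − 223)/(77 − 78) = -3, so Qd = 457 − 3P.
Supply slope: (237 − 229)/(76 − 68) = 1, so Qs = P + 161.
Before the tax: set 457 − 3P = P + 161 → P* = $74, Q* = 235.
With the tax collected from producers, supply shifts: Qs = (P − 24) + 161.
Solving gives Q = 217 with buyers paying $80 and producers receiving $56 (the $24 wedge).

Buyers pay $80; producers receive $56; quantity = 217.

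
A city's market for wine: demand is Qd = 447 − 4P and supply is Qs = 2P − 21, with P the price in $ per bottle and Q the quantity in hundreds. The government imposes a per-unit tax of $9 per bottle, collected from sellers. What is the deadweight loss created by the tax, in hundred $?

Before the tax: set 447 − 4P = 2P − 21 → P* = $78, Q* = 135.
With the tax collected from sellers, supply shifts: Qs = 2(P − 9) − 21.
New equilibrium: consumers pay $81, sellers receive $72, Q = 123. (Wedge: Pb − Ps = 9.)
Quantity falls by |ΔQ| = |135 − 123| = 12.
DWL = ½ · t · |ΔQ| = ½ · 9 · 12 = $54.

Deadweight loss = $54 hundred.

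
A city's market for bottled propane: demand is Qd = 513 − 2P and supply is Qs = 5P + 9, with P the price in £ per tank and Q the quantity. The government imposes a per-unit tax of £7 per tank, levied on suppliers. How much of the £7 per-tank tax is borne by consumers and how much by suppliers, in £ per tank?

Consumers bear £5 per tank; suppliers bear £2 per tank.

Without the tax, 513 − 2P = 5P + 9 gives 7P = 504, so P* = £72 and Q* = 369.
With the tax collected from suppliers, supply shifts: Qs = 5(P − 7) + 9.
Solving gives Q = 359 with consumers paying £77 and suppliers receiving £70 (the £7 wedge).
Burden on consumers: £5; on suppliers: £2. (They sum to £7.)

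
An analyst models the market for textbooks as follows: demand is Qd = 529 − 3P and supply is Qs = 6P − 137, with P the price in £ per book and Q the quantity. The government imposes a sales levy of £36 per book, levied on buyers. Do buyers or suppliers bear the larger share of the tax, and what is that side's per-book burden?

Without the tax, 529 − 3P = 6P − 137 gives 9P = 666, so P* = £74 and Q* = 307.
With the tax collected from buyers, demand (in seller-price terms) shifts: Qd = 529 − 3(P + 36).
Solving gives Q = 235 with buyers paying £98 and suppliers receiving £62 (the £36 wedge).
Per-book burden: buyers £24, suppliers £12.
Buyers take the larger share because demand is less price-elastic here (demand slope 3 vs supply slope 6).
The less price-elastic side of the market bears the larger share of a per-unit tax.

Buyers bear the larger share: £24 per book.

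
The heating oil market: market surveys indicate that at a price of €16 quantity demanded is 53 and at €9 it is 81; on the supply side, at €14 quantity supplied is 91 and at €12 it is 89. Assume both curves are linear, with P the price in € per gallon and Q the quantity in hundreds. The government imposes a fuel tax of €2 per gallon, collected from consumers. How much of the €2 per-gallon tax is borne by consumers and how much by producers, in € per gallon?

Demand slope: (81 − 53)/(9 − 16) = -4, so Qd = 117 − 4P.
Supply slope: (89 − 91)/(12 − 14) = 1, so Qs = P + 77.
Before the tax: set 117 − 4P = P + 77 → P* = €8, Q* = 85.
With the tax collected from consumers, demand (in seller-price terms) shifts: Qd = 117 − 4(P + 2).
Solving gives Q = 83.4 with consumers paying €8.4 and producers receiving €6.4 (the €2 wedge).
Burden on consumers: €0.4; on producers: €1.6. (They sum to €2.)

Consumers bear €0.4 per gallon; producers bear €1.6 per gallon.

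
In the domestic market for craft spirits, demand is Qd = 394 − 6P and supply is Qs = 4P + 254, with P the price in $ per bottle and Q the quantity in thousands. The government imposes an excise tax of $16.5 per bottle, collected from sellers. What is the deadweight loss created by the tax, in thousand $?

Without the tax, 394 − 6P = 4P + 254 gives 10P = 140, so P* = $14 and Q* = 310.
With the tax collected from sellers, supply shifts: Qs = 4(P − 16.5) + 254.
New equilibrium: consumers pay $20.6, sellers receive $4.1, Q = 270.4. (Wedge: Pb − Ps = 16.5.)
Quantity falls by |ΔQ| = |310 − 270.4| = 39.6.
DWL = ½ · t · |ΔQ| = ½ · 16.5 · 39.6 = $326.7.

Deadweight loss = $326.7 thousand.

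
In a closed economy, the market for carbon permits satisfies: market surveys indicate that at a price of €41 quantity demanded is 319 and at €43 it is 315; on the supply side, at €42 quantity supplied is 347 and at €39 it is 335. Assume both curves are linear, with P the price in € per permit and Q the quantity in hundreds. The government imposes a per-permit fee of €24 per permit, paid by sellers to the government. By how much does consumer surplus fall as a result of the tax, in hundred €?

Demand slope: (315 − 319)/(43 − 41) = -2, so Qd = 401 − 2P.
Supply slope: (335 − 347)/(39 − 42) = 4, so Qs = 4P + 179.
Before the tax: set 401 − 2P = 4P + 179 → P* = €37, Q* = 327.
With the tax collected from sellers, supply shifts: Qs = 4(P − 24) + 179.
New equilibrium: consumers pay €53, sellers receive €29, Q = 295. (Wedge: Pb − Ps = 24.)
ΔCS is the trapezoid between Q = 295 and Q = 327 of height €16: ½ · (327 + 295) · 16 = €4976.

Consumer surplus falls by €4976 hundred.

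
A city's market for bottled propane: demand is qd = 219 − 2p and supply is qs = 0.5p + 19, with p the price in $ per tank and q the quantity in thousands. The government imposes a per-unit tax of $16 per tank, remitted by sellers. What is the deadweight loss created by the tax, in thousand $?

Without the tax, 219 − 2p = 0.5p + 19 gives 2.5p = 200, so p* = $80 and q* = 59.
With the tax collected from sellers, supply shifts: qs = 0.5(p − 16) + 19.
New equilibrium: buyers pay $83.2, sellers receive $67.2, q = 52.6. (Wedge: pb − ps = 16.)
Quantity falls by |ΔQ| = |59 − 52.6| = 6.4.
DWL = ½ · t · |ΔQ| = ½ · 16 · 6.4 = $51.2.

Deadweight loss = $51.2 thousand.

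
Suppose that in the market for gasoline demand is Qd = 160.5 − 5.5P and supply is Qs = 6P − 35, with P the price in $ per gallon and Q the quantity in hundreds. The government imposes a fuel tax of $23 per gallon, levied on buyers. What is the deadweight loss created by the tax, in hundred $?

Before the tax: set 160.5 − 5.5P = 6P − 35 → P* = $17, Q* = 67.
With the tax collected from buyers, demand (in seller-price terms) shifts: Qd = 160.5 − 5.5(P + 23).
New equilibrium: buyers pay $29, sellers receive $6, Q = 1. (Wedge: Pb − Ps = 23.)
Quantity falls by |ΔQ| = |67 − 1| = 66.
DWL = ½ · t · |ΔQ| = ½ · 23 · 66 = $759.

Deadweight loss = $759 hundred.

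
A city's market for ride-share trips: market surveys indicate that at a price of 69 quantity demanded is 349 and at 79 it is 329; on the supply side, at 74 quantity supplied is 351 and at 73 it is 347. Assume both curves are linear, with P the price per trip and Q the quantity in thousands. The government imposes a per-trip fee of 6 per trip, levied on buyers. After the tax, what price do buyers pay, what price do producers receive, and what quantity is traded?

Buyers pay 76; producers receive 70; quantity = 335.

Demand slope: (329 − 349)/(79 − 69) = -2, so Qd = 487 − 2P.
Supply slope: (347 − 351)/(73 − 74) = 4, so Qs = 4P + 55.
Before the tax: set 487 − 2P = 4P + 55 → P* = 72, Q* = 343.
With the tax collected from buyers, demand (in seller-price terms) shifts: Qd = 487 − 2(P + 6).
Solving gives Q = 335 with buyers paying 76 and producers receiving 70 (the 6 wedge).
The less price-elastic side of the market bears the larger share of a per-unit tax.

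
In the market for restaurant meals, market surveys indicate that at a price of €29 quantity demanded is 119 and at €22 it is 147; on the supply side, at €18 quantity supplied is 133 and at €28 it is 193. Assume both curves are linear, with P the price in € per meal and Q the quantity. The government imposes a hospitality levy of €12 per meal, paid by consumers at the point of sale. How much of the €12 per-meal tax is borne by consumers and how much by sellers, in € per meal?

Consumers bear €7.2 per meal; sellers bear €4.8 per meal.

Demand slope: (147 − 119)/(22 − 29) = -4, so Qd = 235 − 4P.
Supply slope: (193 − 133)/(28 − 18) = 6, so Qs = 6P + 25.
Without the tax, 235 − 4P = 6P + 25 gives 10P = 210, so P* = €21 and Q* = 151.
With the tax collected from consumers, demand (in seller-price terms) shifts: Qd = 235 − 4(P + 12).
Solving gives Q = 122.2 with consumers paying €28.2 and sellers receiving €16.2 (the €12 wedge).
Burden on consumers: €7.2; on sellers: €4.8. (They sum to €12.)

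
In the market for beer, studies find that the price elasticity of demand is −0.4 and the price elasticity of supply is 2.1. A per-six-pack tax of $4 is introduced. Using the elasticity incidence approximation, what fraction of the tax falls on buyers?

Incidence ratio: buyers' share ≈ εs / (εs + |εd|) = 2.1 / (2.1 + 0.4) = 0.84.
Supply is the more elastic side, so buyers bear the larger share.

Buyers' share ≈ 0.84.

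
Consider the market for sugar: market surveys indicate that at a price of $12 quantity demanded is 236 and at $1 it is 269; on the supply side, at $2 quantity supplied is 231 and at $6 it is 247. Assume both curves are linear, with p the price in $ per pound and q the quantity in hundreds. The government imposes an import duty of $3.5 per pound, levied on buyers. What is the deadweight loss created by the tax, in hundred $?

Deadweight loss = $10.5 hundred.

Demand slope: (269 − 236)/(1 − 12) = -3, so qd = 272 − 3p.
Supply slope: (247 − 231)/(6 − 2) = 4, so qs = 4p + 223.
Before the tax: set 272 − 3p = 4p + 223 → p* = $7, q* = 251.
With the tax collected from buyers, demand (in seller-price terms) shifts: qd = 272 − 3(p + 3.5).
Solving gives q = 245 with buyers paying $9 and producers receiving $5.5 (the $3.5 wedge).
Quantity falls by |ΔQ| = |251 − 245| = 6.
DWL = ½ · t · |ΔQ| = ½ · 3.5 · 6 = $10.5.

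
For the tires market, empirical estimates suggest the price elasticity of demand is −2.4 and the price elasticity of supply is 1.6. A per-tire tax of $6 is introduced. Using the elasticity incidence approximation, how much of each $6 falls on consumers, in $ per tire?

Incidence ratio: consumers' share ≈ εs / (εs + |εd|) = 1.6 / (1.6 + 2.4) = 0.4.
So consumers bear ≈ 0.4 × $6 = $2.4; sellers bear $3.6.

Consumers bear ≈ $2.4 per tire.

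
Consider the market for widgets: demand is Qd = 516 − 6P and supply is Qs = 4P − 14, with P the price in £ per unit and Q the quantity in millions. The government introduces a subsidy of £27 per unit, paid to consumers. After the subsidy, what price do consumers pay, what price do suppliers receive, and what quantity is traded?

Consumers pay £42.2; suppliers receive £69.2; quantity = 262.8.

Before the subsidy: set 516 − 6P = 4P − 14 → P* = £53, Q* = 198.
With a per-unit subsidy paid to consumers, each effectively pays P − 27, so demand becomes Qd = 516 − 6(P − 27).
New equilibrium: consumers pay £42.2, suppliers receive £69.2, Q = 262.8. (Wedge: Pb − Ps = −27.)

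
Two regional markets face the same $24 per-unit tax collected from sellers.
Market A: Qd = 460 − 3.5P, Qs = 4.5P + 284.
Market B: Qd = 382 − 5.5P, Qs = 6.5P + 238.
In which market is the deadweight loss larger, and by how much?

Market B, by $291.

Market A: pre-tax P* = $22, Q* = 383; post-tax Q = 335.75; deadweight loss = $567.
Market B: pre-tax P* = $12, Q* = 316; post-tax Q = 244.5; deadweight loss = $858.
Difference: $567 vs $858 → market B is larger by $291.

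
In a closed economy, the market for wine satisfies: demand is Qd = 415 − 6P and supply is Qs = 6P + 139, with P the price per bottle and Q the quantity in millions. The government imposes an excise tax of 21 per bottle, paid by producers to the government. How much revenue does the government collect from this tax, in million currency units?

Before the tax: set 415 − 6P = 6P + 139 → P* = 23, Q* = 277.
With the tax collected from producers, supply shifts: Qs = 6(P − 21) + 139.
Solving gives Q = 214 with buyers paying 33.5 and producers receiving 12.5 (the 21 wedge).
Revenue = t · Q = 21 · 214 = 4494.

Tax revenue = 4494 million.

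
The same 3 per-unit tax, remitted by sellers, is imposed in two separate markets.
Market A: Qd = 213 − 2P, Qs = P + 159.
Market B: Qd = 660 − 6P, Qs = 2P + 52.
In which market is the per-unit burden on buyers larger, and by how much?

Market A: pre-tax P* = 18, Q* = 177; post-tax Q = 175; per-unit burden on buyers = 1.
Market B: pre-tax P* = 76, Q* = 204; post-tax Q = 199.5; per-unit burden on buyers = 0.75.
Difference: 1 vs 0.75 → market A is larger by 0.25.

Market A, by 0.25.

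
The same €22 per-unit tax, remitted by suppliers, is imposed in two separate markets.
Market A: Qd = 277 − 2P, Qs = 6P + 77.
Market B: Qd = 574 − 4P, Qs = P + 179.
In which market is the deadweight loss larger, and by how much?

Market A: pre-tax P* = €25, Q* = 227; post-tax Q = 194; deadweight loss = €363.
Market B: pre-tax P* = €79, Q* = 258; post-tax Q = 240.4; deadweight loss = €193.6.
Difference: €363 vs €193.6 → market A is larger by €169.4.

Market A, by €169.4.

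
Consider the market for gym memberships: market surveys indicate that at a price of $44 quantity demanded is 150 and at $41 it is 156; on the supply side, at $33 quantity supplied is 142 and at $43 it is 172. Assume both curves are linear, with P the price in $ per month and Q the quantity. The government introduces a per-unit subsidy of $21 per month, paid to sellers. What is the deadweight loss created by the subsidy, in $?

Deadweight loss = $264.6.

Demand slope: (156 − 150)/(41 − 44) = -2, so Qd = 238 − 2P.
Supply slope: (172 − 142)/(43 − 33) = 3, so Qs = 3P + 43.
Without the subsidy, 238 − 2P = 3P + 43 gives 5P = 195, so P* = $39 and Q* = 160.
With a per-unit subsidy paid to sellers, each receives P + 21 per unit sold, so supply becomes Qs = 3(P + 21) + 43.
Solving gives Q = 185.2 with consumers paying $26.4 and sellers receiving $47.4 (the $21 wedge).
Quantity rises by |ΔQ| = |160 − 185.2| = 25.2.
DWL = ½ · t · |ΔQ| = ½ · 21 · 25.2 = $264.6.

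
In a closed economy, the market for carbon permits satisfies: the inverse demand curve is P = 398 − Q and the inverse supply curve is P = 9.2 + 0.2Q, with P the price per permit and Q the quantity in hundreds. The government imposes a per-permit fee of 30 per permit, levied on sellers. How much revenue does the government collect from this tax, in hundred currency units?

Tax revenue = 8970 hundred.

Rewrite in direct form: Qd = 398 − P and Qs = 5P − 46.
Before the tax: set 398 − P = 5P − 46 → P* = 74, Q* = 324.
With the tax collected from sellers, supply shifts: Qs = 5(P − 30) − 46.
New equilibrium: consumers pay 99, sellers receive 69, Q = 299. (Wedge: Pb − Ps = 30.)
Revenue = t · Q = 30 · 299 = 8970.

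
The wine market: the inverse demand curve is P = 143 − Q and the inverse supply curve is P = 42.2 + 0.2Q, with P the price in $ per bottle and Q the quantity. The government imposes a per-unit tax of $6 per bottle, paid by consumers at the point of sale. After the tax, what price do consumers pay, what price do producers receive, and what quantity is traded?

Consumers pay $64; producers receive $58; quantity = 79.

Inverting to Q(P) form: Qd = 143 − P; Qs = 5P − 211.
Without the tax, 143 − P = 5P − 211 gives 6P = 354, so P* = $59 and Q* = 84.
With the tax collected from consumers, demand (in seller-price terms) shifts: Qd = 143 − (P + 6).
New equilibrium: consumers pay $64, producers receive $58, Q = 79. (Wedge: Pb − Ps = 6.)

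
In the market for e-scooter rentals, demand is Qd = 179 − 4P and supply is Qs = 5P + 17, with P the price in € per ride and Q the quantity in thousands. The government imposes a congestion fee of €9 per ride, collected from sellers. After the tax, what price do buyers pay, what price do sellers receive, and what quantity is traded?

Buyers pay €23; sellers receive €14; quantity = 87.

Before the tax: set 179 − 4P = 5P + 17 → P* = €18, Q* = 107.
With the tax collected from sellers, supply shifts: Qs = 5(P − 9) + 17.
New equilibrium: buyers pay €23, sellers receive €14, Q = 87. (Wedge: Pb − Ps = 9.)
The less price-elastic side of the market bears the larger share of a per-unit tax.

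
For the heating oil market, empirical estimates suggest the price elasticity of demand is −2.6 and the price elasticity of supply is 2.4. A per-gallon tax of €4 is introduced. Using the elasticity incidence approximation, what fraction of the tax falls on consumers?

Incidence ratio: consumers' share ≈ εs / (εs + |εd|) = 2.4 / (2.4 + 2.6) = 0.48.
Supply is the less elastic side, so consumers bear the smaller share.

Consumers' share ≈ 0.48.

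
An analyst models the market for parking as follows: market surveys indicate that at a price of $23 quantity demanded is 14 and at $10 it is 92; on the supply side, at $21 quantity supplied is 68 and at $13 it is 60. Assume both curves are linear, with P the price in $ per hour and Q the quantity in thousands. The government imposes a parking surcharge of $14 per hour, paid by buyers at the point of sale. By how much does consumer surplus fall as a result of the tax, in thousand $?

Demand slope: (92 − 14)/(10 − 23) = -6, so Qd = 152 − 6P.
Supply slope: (60 − 68)/(13 − 21) = 1, so Qs = P + 47.
Without the tax, 152 − 6P = P + 47 gives 7P = 105, so P* = $15 and Q* = 62.
With the tax collected from buyers, demand (in seller-price terms) shifts: Qd = 152 − 6(P + 14).
Solving gives Q = 50 with buyers paying $17 and suppliers receiving $3 (the $14 wedge).
ΔCS is the trapezoid between Q = 50 and Q = 62 of height $2: ½ · (62 + 50) · 2 = $112.

Consumer surplus falls by $112 thousand.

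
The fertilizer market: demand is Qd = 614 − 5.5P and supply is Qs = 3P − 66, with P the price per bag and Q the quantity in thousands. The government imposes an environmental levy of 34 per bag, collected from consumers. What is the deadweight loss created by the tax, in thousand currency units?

Before the tax: set 614 − 5.5P = 3P − 66 → P* = 80, Q* = 174.
With the tax collected from consumers, demand (in seller-price terms) shifts: Qd = 614 − 5.5(P + 34).
New equilibrium: consumers pay 92, sellers receive 58, Q = 108. (Wedge: Pb − Ps = 34.)
Quantity falls by |ΔQ| = |174 − 108| = 66.
DWL = ½ · t · |ΔQ| = ½ · 34 · 66 = 1122.

Deadweight loss = 1122 thousand.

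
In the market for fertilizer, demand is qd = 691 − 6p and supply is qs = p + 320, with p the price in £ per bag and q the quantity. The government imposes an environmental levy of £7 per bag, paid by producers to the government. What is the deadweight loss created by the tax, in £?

Deadweight loss = £21.

Without the tax, 691 − 6p = p + 320 gives 7p = 371, so p* = £53 and q* = 373.
With the tax collected from producers, supply shifts: qs = (p − 7) + 320.
Solving gives q = 367 with buyers paying £54 and producers receiving £47 (the £7 wedge).
Quantity falls by |ΔQ| = |373 − 367| = 6.
DWL = ½ · t · |ΔQ| = ½ · 7 · 6 = £21.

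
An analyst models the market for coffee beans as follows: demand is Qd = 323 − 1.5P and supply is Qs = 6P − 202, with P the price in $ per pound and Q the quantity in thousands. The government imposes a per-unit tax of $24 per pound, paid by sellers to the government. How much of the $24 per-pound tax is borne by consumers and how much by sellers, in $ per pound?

Before the tax: set 323 − 1.5P = 6P − 202 → P* = $70, Q* = 218.
With the tax collected from sellers, supply shifts: Qs = 6(P − 24) − 202.
New equilibrium: consumers pay $89.2, sellers receive $65.2, Q = 189.2. (Wedge: Pb − Ps = 24.)
Burden on consumers: $19.2; on sellers: $4.8. (They sum to $24.)
The less price-elastic side of the market bears the larger share of a per-unit tax.

Consumers bear $19.2 per pound; sellers bear $4.8 per pound.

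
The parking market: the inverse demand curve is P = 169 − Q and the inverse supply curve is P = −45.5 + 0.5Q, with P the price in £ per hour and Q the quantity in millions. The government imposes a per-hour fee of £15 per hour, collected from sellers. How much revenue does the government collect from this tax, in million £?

Inverting to Q(P) form: Qd = 169 − P; Qs = 2P + 91.
Without the tax, 169 − P = 2P + 91 gives 3P = 78, so P* = £26 and Q* = 143.
With the tax collected from sellers, supply shifts: Qs = 2(P − 15) + 91.
New equilibrium: buyers pay £36, sellers receive £21, Q = 133. (Wedge: Pb − Ps = 15.)
Revenue = t · Q = 15 · 133 = £1995.

Tax revenue = £1995 million.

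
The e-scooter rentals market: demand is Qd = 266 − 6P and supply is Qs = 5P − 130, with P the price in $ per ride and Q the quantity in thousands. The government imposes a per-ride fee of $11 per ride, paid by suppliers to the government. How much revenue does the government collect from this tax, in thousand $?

Without the tax, 266 − 6P = 5P − 130 gives 11P = 396, so P* = $36 and Q* = 50.
With the tax collected from suppliers, supply shifts: Qs = 5(P − 11) − 130.
New equilibrium: consumers pay $41, suppliers receive $30, Q = 20. (Wedge: Pb − Ps = 11.)
Revenue = t · Q = 11 · 20 = $220.

Tax revenue = $220 thousand.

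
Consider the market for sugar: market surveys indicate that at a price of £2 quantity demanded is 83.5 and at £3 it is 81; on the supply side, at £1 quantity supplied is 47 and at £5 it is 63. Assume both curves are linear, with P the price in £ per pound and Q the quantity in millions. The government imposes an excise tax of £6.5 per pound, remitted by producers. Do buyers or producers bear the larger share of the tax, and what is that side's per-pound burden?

Demand slope: (81 − 83.5)/(3 − 2) = -2.5, so Qd = 88.5 − 2.5P.
Supply slope: (63 − 47)/(5 − 1) = 4, so Qs = 4P + 43.
Before the tax: set 88.5 − 2.5P = 4P + 43 → P* = £7, Q* = 71.
With the tax collected from producers, supply shifts: Qs = 4(P − 6.5) + 43.
Solving gives Q = 61 with buyers paying £11 and producers receiving £4.5 (the £6.5 wedge).
Per-pound burden: buyers £4, producers £2.5.
Buyers take the larger share because demand is less price-elastic here (demand slope 2.5 vs supply slope 4).
The less price-elastic side of the market bears the larger share of a per-unit tax.

Buyers bear the larger share: £4 per pound.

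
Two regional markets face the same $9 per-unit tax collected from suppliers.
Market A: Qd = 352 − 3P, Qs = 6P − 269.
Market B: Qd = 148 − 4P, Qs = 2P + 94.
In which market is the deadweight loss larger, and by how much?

Market A, by $27.

Market A: pre-tax P* = $69, Q* = 145; post-tax Q = 127; deadweight loss = $81.
Market B: pre-tax P* = $9, Q* = 112; post-tax Q = 100; deadweight loss = $54.
Difference: $81 vs $54 → market A is larger by $27.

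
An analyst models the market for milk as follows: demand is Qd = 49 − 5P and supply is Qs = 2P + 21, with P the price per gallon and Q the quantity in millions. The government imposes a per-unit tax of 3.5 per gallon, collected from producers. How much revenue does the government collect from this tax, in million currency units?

Without the tax, 49 − 5P = 2P + 21 gives 7P = 28, so P* = 4 and Q* = 29.
With the tax collected from producers, supply shifts: Qs = 2(P − 3.5) + 21.
New equilibrium: buyers pay 5, producers receive 1.5, Q = 24. (Wedge: Pb − Ps = 3.5.)
Revenue = t · Q = 3.5 · 24 = 84.

Tax revenue = 84 million.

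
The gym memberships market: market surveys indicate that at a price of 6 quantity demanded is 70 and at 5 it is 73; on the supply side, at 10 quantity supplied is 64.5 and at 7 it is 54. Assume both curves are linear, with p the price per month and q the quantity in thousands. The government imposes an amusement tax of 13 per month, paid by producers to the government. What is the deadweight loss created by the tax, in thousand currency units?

Deadweight loss = 136.5 thousand.

Demand slope: (73 − 70)/(5 − 6) = -3, so qd = 88 − 3p.
Supply slope: (54 − 64.5)/(7 − 10) = 3.5, so qs = 3.5p + 29.5.
Before the tax: set 88 − 3p = 3.5p + 29.5 → p* = 9, q* = 61.
With the tax collected from producers, supply shifts: qs = 3.5(p − 13) + 29.5.
New equilibrium: buyers pay 16, producers receive 3, q = 40. (Wedge: pb − ps = 13.)
Quantity falls by |ΔQ| = |61 − 40| = 21.
DWL = ½ · t · |ΔQ| = ½ · 13 · 21 = 136.5.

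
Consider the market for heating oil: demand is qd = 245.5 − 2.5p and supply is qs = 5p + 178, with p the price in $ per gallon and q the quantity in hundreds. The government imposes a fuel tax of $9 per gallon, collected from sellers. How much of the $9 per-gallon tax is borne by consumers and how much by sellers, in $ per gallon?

Consumers bear $6 per gallon; sellers bear $3 per gallon.

Without the tax, 245.5 − 2.5p = 5p + 178 gives 7.5p = 67.5, so p* = $9 and q* = 223.
With the tax collected from sellers, supply shifts: qs = 5(p − 9) + 178.
New equilibrium: consumers pay $15, sellers receive $6, q = 208. (Wedge: pb − ps = 9.)
Burden on consumers: $6; on sellers: $3. (They sum to $9.)
The less price-elastic side of the market bears the larger share of a per-unit tax.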